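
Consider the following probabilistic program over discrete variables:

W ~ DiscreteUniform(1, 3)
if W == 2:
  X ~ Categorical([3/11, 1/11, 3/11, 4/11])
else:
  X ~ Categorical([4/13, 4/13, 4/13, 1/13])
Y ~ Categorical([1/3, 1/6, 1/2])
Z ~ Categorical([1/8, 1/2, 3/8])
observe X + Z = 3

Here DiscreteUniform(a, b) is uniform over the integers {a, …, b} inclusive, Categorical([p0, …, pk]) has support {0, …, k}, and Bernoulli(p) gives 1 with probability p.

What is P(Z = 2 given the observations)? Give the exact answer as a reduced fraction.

Enumerate traces; 27 have nonzero weight after conditioning:
  (W=1, X=1, Y=0, Z=2) weight 1/78
  (W=1, X=1, Y=1, Z=2) weight 1/156
  (W=1, X=1, Y=2, Z=2) weight 1/52
  (W=1, X=2, Y=0, Z=1) weight 2/117
  (W=1, X=2, Y=1, Z=1) weight 1/117
  (W=1, X=2, Y=2, Z=1) weight 1/39
  (W=1, X=3, Y=0, Z=0) weight 1/936
  (W=1, X=3, Y=1, Z=0) weight 1/1872
  … 19 more
Group by Z:
  weight(Z=0) = 37/1716
  weight(Z=1) = 127/858
  weight(Z=2) = 101/1144
Total weight = 37/1716 + 127/858 + 101/1144 = 295/1144
P(Z=0 | obs) = 37/1716 / 295/1144 = 74/885
P(Z=1 | obs) = 127/858 / 295/1144 = 508/885
P(Z=2 | obs) = 101/1144 / 295/1144 = 101/295

P(Z = 2 | obs) = 101/295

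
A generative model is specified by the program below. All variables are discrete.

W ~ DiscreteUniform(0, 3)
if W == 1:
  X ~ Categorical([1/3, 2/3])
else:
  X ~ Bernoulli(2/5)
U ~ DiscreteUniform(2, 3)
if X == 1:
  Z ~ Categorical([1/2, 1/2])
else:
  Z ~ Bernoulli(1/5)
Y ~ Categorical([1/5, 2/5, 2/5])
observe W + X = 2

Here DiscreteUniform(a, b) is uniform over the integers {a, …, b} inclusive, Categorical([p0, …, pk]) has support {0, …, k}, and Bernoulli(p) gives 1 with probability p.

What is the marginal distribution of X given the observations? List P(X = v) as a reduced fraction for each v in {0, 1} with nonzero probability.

P(X=0) = 9/19, P(X=1) = 10/19

Enumerate traces; 24 have nonzero weight after conditioning:
  (W=1, X=1, U=2, Z=0, Y=0) weight 1/120
  (W=1, X=1, U=2, Z=0, Y=1) weight 1/60
  (W=1, X=1, U=2, Z=0, Y=2) weight 1/60
  (W=1, X=1, U=2, Z=1, Y=0) weight 1/120
  (W=1, X=1, U=2, Z=1, Y=1) weight 1/60
  (W=1, X=1, U=2, Z=1, Y=2) weight 1/60
  (W=1, X=1, U=3, Z=0, Y=0) weight 1/120
  (W=1, X=1, U=3, Z=0, Y=1) weight 1/60
  (W=2, X=0, U=2, Z=0, Y=0) weight 3/250
  … 15 more
Group by X:
  weight(X=0) = 3/20
  weight(X=1) = 1/6
Total weight = 3/20 + 1/6 = 19/60
P(X=0 | obs) = 3/20 / 19/60 = 9/19
P(X=1 | obs) = 1/6 / 19/60 = 10/19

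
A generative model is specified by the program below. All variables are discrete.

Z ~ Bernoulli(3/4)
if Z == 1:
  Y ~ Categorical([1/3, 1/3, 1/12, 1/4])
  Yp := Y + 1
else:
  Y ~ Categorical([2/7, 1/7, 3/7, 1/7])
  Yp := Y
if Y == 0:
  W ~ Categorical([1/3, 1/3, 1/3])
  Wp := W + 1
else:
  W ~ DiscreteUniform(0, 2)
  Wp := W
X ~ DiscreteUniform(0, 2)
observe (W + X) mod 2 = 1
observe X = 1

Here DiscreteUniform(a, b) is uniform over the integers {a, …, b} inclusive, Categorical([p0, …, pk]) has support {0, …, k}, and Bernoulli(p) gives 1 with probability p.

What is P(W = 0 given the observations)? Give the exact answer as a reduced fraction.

P(W = 0 | obs) = 1/2

Enumerate traces; 16 have nonzero weight after conditioning:
  (Z=0, Y=0, W=0, X=1) weight 1/126
  (Z=0, Y=0, W=2, X=1) weight 1/126
  (Z=0, Y=1, W=0, X=1) weight 1/252
  (Z=0, Y=1, W=2, X=1) weight 1/252
  (Z=0, Y=2, W=0, X=1) weight 1/84
  (Z=0, Y=2, W=2, X=1) weight 1/84
  (Z=0, Y=3, W=0, X=1) weight 1/252
  (Z=0, Y=3, W=2, X=1) weight 1/252
  … 8 more
Group by W:
  weight(W=0) = 1/9
  weight(W=2) = 1/9
Total weight = 1/9 + 1/9 = 2/9
P(W=0 | obs) = 1/9 / 2/9 = 1/2
P(W=2 | obs) = 1/9 / 2/9 = 1/2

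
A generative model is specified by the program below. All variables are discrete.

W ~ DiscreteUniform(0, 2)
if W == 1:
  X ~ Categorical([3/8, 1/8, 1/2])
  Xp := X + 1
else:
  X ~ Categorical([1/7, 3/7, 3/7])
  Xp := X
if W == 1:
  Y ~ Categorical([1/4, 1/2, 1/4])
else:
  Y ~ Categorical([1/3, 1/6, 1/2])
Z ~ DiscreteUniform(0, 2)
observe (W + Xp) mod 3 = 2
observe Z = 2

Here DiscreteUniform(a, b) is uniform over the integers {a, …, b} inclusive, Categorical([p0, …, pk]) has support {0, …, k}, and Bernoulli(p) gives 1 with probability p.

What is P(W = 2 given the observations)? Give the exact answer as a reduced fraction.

Enumerate traces; 9 have nonzero weight after conditioning:
  (W=0, X=2, Y=0, Z=2) weight 1/63
  (W=0, X=2, Y=1, Z=2) weight 1/126
  (W=0, X=2, Y=2, Z=2) weight 1/42
  (W=1, X=0, Y=0, Z=2) weight 1/96
  (W=1, X=0, Y=1, Z=2) weight 1/48
  (W=1, X=0, Y=2, Z=2) weight 1/96
  (W=2, X=0, Y=0, Z=2) weight 1/189
  (W=2, X=0, Y=1, Z=2) weight 1/378
  … 1 more
Group by W:
  weight(W=0) = 1/21
  weight(W=1) = 1/24
  weight(W=2) = 1/63
Total weight = 1/21 + 1/24 + 1/63 = 53/504
P(W=0 | obs) = 1/21 / 53/504 = 24/53
P(W=1 | obs) = 1/24 / 53/504 = 21/53
P(W=2 | obs) = 1/63 / 53/504 = 8/53

P(W = 2 | obs) = 8/53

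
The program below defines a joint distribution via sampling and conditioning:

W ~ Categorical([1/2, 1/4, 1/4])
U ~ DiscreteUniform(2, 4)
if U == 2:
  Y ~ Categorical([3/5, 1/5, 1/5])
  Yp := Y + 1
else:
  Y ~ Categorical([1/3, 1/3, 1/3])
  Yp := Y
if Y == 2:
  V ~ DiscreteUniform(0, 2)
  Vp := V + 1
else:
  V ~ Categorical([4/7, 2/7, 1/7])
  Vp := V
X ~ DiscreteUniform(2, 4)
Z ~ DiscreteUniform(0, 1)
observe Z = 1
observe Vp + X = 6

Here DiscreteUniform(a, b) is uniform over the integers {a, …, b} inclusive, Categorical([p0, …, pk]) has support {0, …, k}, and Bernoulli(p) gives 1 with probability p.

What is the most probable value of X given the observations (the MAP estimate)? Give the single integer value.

argmax_v P(X = v | obs) = 4

Enumerate traces; 36 have nonzero weight after conditioning:
  (W=0, U=2, Y=0, V=2, X=4, Z=1) weight 1/420
  (W=0, U=2, Y=1, V=2, X=4, Z=1) weight 1/1260
  (W=0, U=2, Y=2, V=1, X=4, Z=1) weight 1/540
  (W=0, U=2, Y=2, V=2, X=3, Z=1) weight 1/540
  (W=0, U=3, Y=0, V=2, X=4, Z=1) weight 1/756
  (W=0, U=3, Y=1, V=2, X=4, Z=1) weight 1/756
  (W=0, U=3, Y=2, V=1, X=4, Z=1) weight 1/324
  (W=0, U=3, Y=2, V=2, X=3, Z=1) weight 1/324
  … 28 more
Group by X:
  weight(X=3) = 13/810
  weight(X=4) = 187/5670
Total weight = 13/810 + 187/5670 = 139/2835
P(X=3 | obs) = 13/810 / 139/2835 = 91/278
P(X=4 | obs) = 187/5670 / 139/2835 = 187/278
argmax = 4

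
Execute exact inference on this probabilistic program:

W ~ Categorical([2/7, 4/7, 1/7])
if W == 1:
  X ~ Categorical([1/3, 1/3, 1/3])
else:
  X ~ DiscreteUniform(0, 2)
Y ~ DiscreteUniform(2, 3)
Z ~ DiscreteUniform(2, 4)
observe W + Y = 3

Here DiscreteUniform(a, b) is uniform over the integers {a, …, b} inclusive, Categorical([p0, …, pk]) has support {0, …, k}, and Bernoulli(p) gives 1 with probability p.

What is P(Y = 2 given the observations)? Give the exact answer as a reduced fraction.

Enumerate traces; 18 have nonzero weight after conditioning:
  (W=0, X=0, Y=3, Z=2) weight 1/63
  (W=0, X=0, Y=3, Z=3) weight 1/63
  (W=0, X=0, Y=3, Z=4) weight 1/63
  (W=0, X=1, Y=3, Z=2) weight 1/63
  (W=0, X=1, Y=3, Z=3) weight 1/63
  (W=0, X=1, Y=3, Z=4) weight 1/63
  (W=0, X=2, Y=3, Z=2) weight 1/63
  (W=0, X=2, Y=3, Z=3) weight 1/63
  (W=1, X=0, Y=2, Z=2) weight 2/63
  … 9 more
Group by Y:
  weight(Y=2) = 2/7
  weight(Y=3) = 1/7
Total weight = 2/7 + 1/7 = 3/7
P(Y=2 | obs) = 2/7 / 3/7 = 2/3
P(Y=3 | obs) = 1/7 / 3/7 = 1/3

P(Y = 2 | obs) = 2/3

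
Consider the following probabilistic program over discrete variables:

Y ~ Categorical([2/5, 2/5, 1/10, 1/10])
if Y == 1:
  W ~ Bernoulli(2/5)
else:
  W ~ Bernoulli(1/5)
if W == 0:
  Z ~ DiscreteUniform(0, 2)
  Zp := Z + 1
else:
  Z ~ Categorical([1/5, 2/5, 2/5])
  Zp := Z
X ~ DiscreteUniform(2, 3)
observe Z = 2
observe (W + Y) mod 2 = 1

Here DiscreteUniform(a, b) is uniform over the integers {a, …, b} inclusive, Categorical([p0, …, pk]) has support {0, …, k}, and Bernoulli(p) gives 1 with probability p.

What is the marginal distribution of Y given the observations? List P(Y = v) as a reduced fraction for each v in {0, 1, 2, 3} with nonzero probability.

P(Y=0) = 12/55, P(Y=1) = 6/11, P(Y=2) = 3/55, P(Y=3) = 2/11

Enumerate traces; 8 have nonzero weight after conditioning:
  (Y=0, W=1, Z=2, X=2) weight 2/125
  (Y=0, W=1, Z=2, X=3) weight 2/125
  (Y=1, W=0, Z=2, X=2) weight 1/25
  (Y=1, W=0, Z=2, X=3) weight 1/25
  (Y=2, W=1, Z=2, X=2) weight 1/250
  (Y=2, W=1, Z=2, X=3) weight 1/250
  (Y=3, W=0, Z=2, X=2) weight 1/75
  (Y=3, W=0, Z=2, X=3) weight 1/75
Group by Y:
  weight(Y=0) = 4/125
  weight(Y=1) = 2/25
  weight(Y=2) = 1/125
  weight(Y=3) = 2/75
Total weight = 4/125 + 2/25 + 1/125 + 2/75 = 11/75
P(Y=0 | obs) = 4/125 / 11/75 = 12/55
P(Y=1 | obs) = 2/25 / 11/75 = 6/11
P(Y=2 | obs) = 1/125 / 11/75 = 3/55
P(Y=3 | obs) = 2/75 / 11/75 = 2/11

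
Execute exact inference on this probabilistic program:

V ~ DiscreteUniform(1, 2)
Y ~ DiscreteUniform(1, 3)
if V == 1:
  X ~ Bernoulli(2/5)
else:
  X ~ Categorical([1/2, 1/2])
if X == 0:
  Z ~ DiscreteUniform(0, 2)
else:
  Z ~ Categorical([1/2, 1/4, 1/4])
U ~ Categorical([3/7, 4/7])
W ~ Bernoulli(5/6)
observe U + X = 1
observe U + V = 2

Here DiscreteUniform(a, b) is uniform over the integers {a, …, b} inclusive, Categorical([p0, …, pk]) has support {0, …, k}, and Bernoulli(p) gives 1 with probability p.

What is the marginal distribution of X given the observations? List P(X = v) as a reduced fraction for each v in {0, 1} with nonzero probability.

P(X=0) = 8/13, P(X=1) = 5/13

Enumerate traces; 36 have nonzero weight after conditioning:
  (V=1, Y=1, X=0, Z=0, U=1, W=0) weight 1/315
  (V=1, Y=1, X=0, Z=0, U=1, W=1) weight 1/63
  (V=1, Y=1, X=0, Z=1, U=1, W=0) weight 1/315
  (V=1, Y=1, X=0, Z=1, U=1, W=1) weight 1/63
  (V=1, Y=1, X=0, Z=2, U=1, W=0) weight 1/315
  (V=1, Y=1, X=0, Z=2, U=1, W=1) weight 1/63
  (V=1, Y=2, X=0, Z=0, U=1, W=0) weight 1/315
  (V=1, Y=2, X=0, Z=0, U=1, W=1) weight 1/63
  (V=2, Y=1, X=1, Z=0, U=0, W=0) weight 1/336
  … 27 more
Group by X:
  weight(X=0) = 6/35
  weight(X=1) = 3/28
Total weight = 6/35 + 3/28 = 39/140
P(X=0 | obs) = 6/35 / 39/140 = 8/13
P(X=1 | obs) = 3/28 / 39/140 = 5/13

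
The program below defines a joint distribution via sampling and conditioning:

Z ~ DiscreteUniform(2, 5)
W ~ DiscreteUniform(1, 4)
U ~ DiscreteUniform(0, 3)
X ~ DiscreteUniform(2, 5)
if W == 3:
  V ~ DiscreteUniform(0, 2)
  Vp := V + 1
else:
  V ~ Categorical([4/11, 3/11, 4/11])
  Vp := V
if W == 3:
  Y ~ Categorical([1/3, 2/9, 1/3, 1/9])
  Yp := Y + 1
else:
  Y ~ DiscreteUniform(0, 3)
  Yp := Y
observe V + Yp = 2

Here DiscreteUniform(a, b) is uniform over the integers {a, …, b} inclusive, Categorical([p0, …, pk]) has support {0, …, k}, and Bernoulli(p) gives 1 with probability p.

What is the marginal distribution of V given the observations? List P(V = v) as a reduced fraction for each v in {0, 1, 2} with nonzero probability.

Enumerate traces; 704 have nonzero weight after conditioning:
  (Z=2, W=1, U=0, X=2, V=0, Y=2) weight 1/2816
  (Z=2, W=1, U=0, X=2, V=1, Y=1) weight 3/11264
  (Z=2, W=1, U=0, X=2, V=2, Y=0) weight 1/2816
  (Z=2, W=1, U=0, X=3, V=0, Y=2) weight 1/2816
  (Z=2, W=1, U=0, X=3, V=1, Y=1) weight 3/11264
  (Z=2, W=1, U=0, X=3, V=2, Y=0) weight 1/2816
  (Z=2, W=1, U=0, X=4, V=0, Y=2) weight 1/2816
  (Z=2, W=1, U=0, X=4, V=1, Y=1) weight 3/11264
  … 696 more
Group by V:
  weight(V=0) = 103/1188
  weight(V=1) = 125/1584
  weight(V=2) = 3/44
Total weight = 103/1188 + 125/1584 + 3/44 = 101/432
P(V=0 | obs) = 103/1188 / 101/432 = 412/1111
P(V=1 | obs) = 125/1584 / 101/432 = 375/1111
P(V=2 | obs) = 3/44 / 101/432 = 324/1111

P(V=0) = 412/1111, P(V=1) = 375/1111, P(V=2) = 324/1111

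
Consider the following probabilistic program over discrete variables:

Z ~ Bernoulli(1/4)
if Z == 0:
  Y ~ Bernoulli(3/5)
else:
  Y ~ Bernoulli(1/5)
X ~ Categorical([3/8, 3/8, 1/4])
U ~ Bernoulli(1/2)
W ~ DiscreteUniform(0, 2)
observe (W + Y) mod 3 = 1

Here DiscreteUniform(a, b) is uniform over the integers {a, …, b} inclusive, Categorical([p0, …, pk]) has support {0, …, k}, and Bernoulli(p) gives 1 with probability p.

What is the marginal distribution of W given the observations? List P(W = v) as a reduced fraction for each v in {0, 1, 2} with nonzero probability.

Enumerate traces; 24 have nonzero weight after conditioning:
  (Z=0, Y=0, X=0, U=0, W=1) weight 3/160
  (Z=0, Y=0, X=0, U=1, W=1) weight 3/160
  (Z=0, Y=0, X=1, U=0, W=1) weight 3/160
  (Z=0, Y=0, X=1, U=1, W=1) weight 3/160
  (Z=0, Y=0, X=2, U=0, W=1) weight 1/80
  (Z=0, Y=0, X=2, U=1, W=1) weight 1/80
  (Z=0, Y=1, X=0, U=0, W=0) weight 9/320
  (Z=0, Y=1, X=0, U=1, W=0) weight 9/320
  … 16 more
Group by W:
  weight(W=0) = 1/6
  weight(W=1) = 1/6
Total weight = 1/6 + 1/6 = 1/3
P(W=0 | obs) = 1/6 / 1/3 = 1/2
P(W=1 | obs) = 1/6 / 1/3 = 1/2

P(W=0) = 1/2, P(W=1) = 1/2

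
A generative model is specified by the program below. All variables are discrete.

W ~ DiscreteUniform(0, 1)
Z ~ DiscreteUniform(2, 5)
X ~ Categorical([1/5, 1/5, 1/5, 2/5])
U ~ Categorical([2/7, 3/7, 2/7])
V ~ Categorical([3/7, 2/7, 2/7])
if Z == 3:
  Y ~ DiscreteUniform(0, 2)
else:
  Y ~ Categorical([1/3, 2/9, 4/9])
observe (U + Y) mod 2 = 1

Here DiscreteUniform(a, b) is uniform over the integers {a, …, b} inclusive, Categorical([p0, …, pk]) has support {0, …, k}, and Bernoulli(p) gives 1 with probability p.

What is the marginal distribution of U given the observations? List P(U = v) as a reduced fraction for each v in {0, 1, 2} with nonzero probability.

Enumerate traces; 384 have nonzero weight after conditioning:
  (W=0, Z=2, X=0, U=0, V=0, Y=1) weight 1/1470
  (W=0, Z=2, X=0, U=0, V=1, Y=1) weight 1/2205
  (W=0, Z=2, X=0, U=0, V=2, Y=1) weight 1/2205
  (W=0, Z=2, X=0, U=1, V=0, Y=0) weight 3/1960
  (W=0, Z=2, X=0, U=1, V=0, Y=2) weight 1/490
  (W=0, Z=2, X=0, U=1, V=1, Y=0) weight 1/980
  (W=0, Z=2, X=0, U=1, V=1, Y=2) weight 1/735
  (W=0, Z=2, X=0, U=1, V=2, Y=0) weight 1/980
  (W=0, Z=2, X=0, U=2, V=0, Y=1) weight 1/1470
  … 375 more
Group by U:
  weight(U=0) = 1/14
  weight(U=1) = 9/28
  weight(U=2) = 1/14
Total weight = 1/14 + 9/28 + 1/14 = 13/28
P(U=0 | obs) = 1/14 / 13/28 = 2/13
P(U=1 | obs) = 9/28 / 13/28 = 9/13
P(U=2 | obs) = 1/14 / 13/28 = 2/13

P(U=0) = 2/13, P(U=1) = 9/13, P(U=2) = 2/13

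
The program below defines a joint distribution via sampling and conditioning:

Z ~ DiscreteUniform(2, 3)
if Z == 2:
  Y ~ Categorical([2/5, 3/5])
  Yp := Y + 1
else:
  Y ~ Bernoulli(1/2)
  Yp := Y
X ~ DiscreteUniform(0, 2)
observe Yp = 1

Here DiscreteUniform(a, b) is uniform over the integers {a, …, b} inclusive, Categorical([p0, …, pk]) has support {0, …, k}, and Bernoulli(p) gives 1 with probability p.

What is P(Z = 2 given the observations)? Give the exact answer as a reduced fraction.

Enumerate traces; 6 have nonzero weight after conditioning:
  (Z=2, Y=0, X=0) weight 1/15
  (Z=2, Y=0, X=1) weight 1/15
  (Z=2, Y=0, X=2) weight 1/15
  (Z=3, Y=1, X=0) weight 1/12
  (Z=3, Y=1, X=1) weight 1/12
  (Z=3, Y=1, X=2) weight 1/12
Group by Z:
  weight(Z=2) = 1/5
  weight(Z=3) = 1/4
Total weight = 1/5 + 1/4 = 9/20
P(Z=2 | obs) = 1/5 / 9/20 = 4/9
P(Z=3 | obs) = 1/4 / 9/20 = 5/9

P(Z = 2 | obs) = 4/9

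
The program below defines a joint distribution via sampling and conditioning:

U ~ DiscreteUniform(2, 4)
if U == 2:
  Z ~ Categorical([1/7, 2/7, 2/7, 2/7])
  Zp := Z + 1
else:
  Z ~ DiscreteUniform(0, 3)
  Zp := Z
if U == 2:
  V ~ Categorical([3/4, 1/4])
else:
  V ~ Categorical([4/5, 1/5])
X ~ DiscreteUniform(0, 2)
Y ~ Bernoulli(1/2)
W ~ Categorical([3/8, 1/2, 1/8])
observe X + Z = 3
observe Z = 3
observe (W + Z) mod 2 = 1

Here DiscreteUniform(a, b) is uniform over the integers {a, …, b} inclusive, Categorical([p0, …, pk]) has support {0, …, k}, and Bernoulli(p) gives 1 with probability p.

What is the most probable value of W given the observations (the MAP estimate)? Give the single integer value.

argmax_v P(W = v | obs) = 0

Enumerate traces; 24 have nonzero weight after conditioning:
  (U=2, Z=3, V=0, X=0, Y=0, W=0) weight 1/224
  (U=2, Z=3, V=0, X=0, Y=0, W=2) weight 1/672
  (U=2, Z=3, V=0, X=0, Y=1, W=0) weight 1/224
  (U=2, Z=3, V=0, X=0, Y=1, W=2) weight 1/672
  (U=2, Z=3, V=1, X=0, Y=0, W=0) weight 1/672
  (U=2, Z=3, V=1, X=0, Y=0, W=2) weight 1/2016
  (U=2, Z=3, V=1, X=0, Y=1, W=0) weight 1/672
  (U=2, Z=3, V=1, X=0, Y=1, W=2) weight 1/2016
  … 16 more
Group by W:
  weight(W=0) = 11/336
  weight(W=2) = 11/1008
Total weight = 11/336 + 11/1008 = 11/252
P(W=0 | obs) = 11/336 / 11/252 = 3/4
P(W=2 | obs) = 11/1008 / 11/252 = 1/4
argmax = 0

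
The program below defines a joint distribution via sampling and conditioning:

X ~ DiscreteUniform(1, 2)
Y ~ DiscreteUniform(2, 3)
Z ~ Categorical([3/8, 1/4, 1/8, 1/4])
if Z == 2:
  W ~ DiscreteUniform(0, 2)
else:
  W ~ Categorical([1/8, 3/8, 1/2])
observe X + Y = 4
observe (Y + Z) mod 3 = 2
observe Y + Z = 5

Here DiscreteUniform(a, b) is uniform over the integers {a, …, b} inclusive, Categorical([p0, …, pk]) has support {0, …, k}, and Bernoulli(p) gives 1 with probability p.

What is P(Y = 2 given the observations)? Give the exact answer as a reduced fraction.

P(Y = 2 | obs) = 2/3

Enumerate traces; 6 have nonzero weight after conditioning:
  (X=1, Y=3, Z=2, W=0) weight 1/96
  (X=1, Y=3, Z=2, W=1) weight 1/96
  (X=1, Y=3, Z=2, W=2) weight 1/96
  (X=2, Y=2, Z=3, W=0) weight 1/128
  (X=2, Y=2, Z=3, W=1) weight 3/128
  (X=2, Y=2, Z=3, W=2) weight 1/32
Group by Y:
  weight(Y=2) = 1/16
  weight(Y=3) = 1/32
Total weight = 1/16 + 1/32 = 3/32
P(Y=2 | obs) = 1/16 / 3/32 = 2/3
P(Y=3 | obs) = 1/32 / 3/32 = 1/3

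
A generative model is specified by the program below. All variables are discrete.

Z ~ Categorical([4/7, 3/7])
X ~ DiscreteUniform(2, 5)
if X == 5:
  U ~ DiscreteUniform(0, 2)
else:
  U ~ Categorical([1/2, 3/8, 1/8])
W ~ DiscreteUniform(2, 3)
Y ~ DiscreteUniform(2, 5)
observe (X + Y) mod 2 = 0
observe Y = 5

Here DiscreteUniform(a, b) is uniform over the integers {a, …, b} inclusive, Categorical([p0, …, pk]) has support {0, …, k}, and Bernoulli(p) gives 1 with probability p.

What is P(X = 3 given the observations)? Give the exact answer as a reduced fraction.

Enumerate traces; 24 have nonzero weight after conditioning:
  (Z=0, X=3, U=0, W=2, Y=5) weight 1/112
  (Z=0, X=3, U=0, W=3, Y=5) weight 1/112
  (Z=0, X=3, U=1, W=2, Y=5) weight 3/448
  (Z=0, X=3, U=1, W=3, Y=5) weight 3/448
  (Z=0, X=3, U=2, W=2, Y=5) weight 1/448
  (Z=0, X=3, U=2, W=3, Y=5) weight 1/448
  (Z=0, X=5, U=0, W=2, Y=5) weight 1/168
  (Z=0, X=5, U=0, W=3, Y=5) weight 1/168
  … 16 more
Group by X:
  weight(X=3) = 1/16
  weight(X=5) = 1/16
Total weight = 1/16 + 1/16 = 1/8
P(X=3 | obs) = 1/16 / 1/8 = 1/2
P(X=5 | obs) = 1/16 / 1/8 = 1/2

P(X = 3 | obs) = 1/2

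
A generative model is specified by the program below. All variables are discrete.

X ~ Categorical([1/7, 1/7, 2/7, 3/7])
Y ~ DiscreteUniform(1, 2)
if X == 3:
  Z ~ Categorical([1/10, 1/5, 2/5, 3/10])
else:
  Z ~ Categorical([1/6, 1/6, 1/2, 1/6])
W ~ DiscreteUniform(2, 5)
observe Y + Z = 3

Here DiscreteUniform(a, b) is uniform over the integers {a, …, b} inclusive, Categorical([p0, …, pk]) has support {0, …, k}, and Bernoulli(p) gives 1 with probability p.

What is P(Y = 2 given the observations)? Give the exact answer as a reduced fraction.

P(Y = 2 | obs) = 19/67

Enumerate traces; 32 have nonzero weight after conditioning:
  (X=0, Y=1, Z=2, W=2) weight 1/112
  (X=0, Y=1, Z=2, W=3) weight 1/112
  (X=0, Y=1, Z=2, W=4) weight 1/112
  (X=0, Y=1, Z=2, W=5) weight 1/112
  (X=0, Y=2, Z=1, W=2) weight 1/336
  (X=0, Y=2, Z=1, W=3) weight 1/336
  (X=0, Y=2, Z=1, W=4) weight 1/336
  (X=0, Y=2, Z=1, W=5) weight 1/336
  … 24 more
Group by Y:
  weight(Y=1) = 8/35
  weight(Y=2) = 19/210
Total weight = 8/35 + 19/210 = 67/210
P(Y=1 | obs) = 8/35 / 67/210 = 48/67
P(Y=2 | obs) = 19/210 / 67/210 = 19/67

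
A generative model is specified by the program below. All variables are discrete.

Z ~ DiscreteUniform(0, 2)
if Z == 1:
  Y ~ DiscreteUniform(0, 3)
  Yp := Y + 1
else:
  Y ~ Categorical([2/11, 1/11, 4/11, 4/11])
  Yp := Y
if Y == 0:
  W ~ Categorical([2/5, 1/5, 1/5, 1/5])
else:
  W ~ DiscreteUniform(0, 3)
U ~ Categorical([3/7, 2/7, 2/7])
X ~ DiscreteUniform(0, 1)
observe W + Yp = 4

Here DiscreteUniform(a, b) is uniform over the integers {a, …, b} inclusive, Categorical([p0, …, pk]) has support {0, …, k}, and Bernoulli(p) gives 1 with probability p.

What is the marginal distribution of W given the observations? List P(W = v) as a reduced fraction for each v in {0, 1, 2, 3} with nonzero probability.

P(W=0) = 55/569, P(W=1) = 215/569, P(W=2) = 215/569, P(W=3) = 84/569

Enumerate traces; 60 have nonzero weight after conditioning:
  (Z=0, Y=1, W=3, U=0, X=0) weight 1/616
  (Z=0, Y=1, W=3, U=0, X=1) weight 1/616
  (Z=0, Y=1, W=3, U=1, X=0) weight 1/924
  (Z=0, Y=1, W=3, U=1, X=1) weight 1/924
  (Z=0, Y=1, W=3, U=2, X=0) weight 1/924
  (Z=0, Y=1, W=3, U=2, X=1) weight 1/924
  (Z=0, Y=2, W=2, U=0, X=0) weight 1/154
  (Z=0, Y=2, W=2, U=0, X=1) weight 1/154
  (Z=0, Y=3, W=1, U=0, X=0) weight 1/154
  (Z=1, Y=3, W=0, U=0, X=0) weight 1/224
  … 50 more
Group by W:
  weight(W=0) = 1/48
  weight(W=1) = 43/528
  weight(W=2) = 43/528
  weight(W=3) = 7/220
Total weight = 1/48 + 43/528 + 43/528 + 7/220 = 569/2640
P(W=0 | obs) = 1/48 / 569/2640 = 55/569
P(W=1 | obs) = 43/528 / 569/2640 = 215/569
P(W=2 | obs) = 43/528 / 569/2640 = 215/569
P(W=3 | obs) = 7/220 / 569/2640 = 84/569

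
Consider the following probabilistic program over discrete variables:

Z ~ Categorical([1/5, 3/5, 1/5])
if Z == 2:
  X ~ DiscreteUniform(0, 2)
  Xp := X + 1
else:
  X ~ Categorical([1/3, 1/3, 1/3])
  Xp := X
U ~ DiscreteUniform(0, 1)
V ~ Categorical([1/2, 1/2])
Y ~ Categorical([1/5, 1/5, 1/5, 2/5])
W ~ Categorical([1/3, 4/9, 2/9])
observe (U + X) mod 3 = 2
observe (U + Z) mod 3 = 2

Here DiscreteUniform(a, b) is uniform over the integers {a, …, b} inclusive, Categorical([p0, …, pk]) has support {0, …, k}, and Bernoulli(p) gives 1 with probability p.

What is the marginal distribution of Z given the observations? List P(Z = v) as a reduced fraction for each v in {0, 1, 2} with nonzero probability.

Enumerate traces; 48 have nonzero weight after conditioning:
  (Z=1, X=1, U=1, V=0, Y=0, W=0) weight 1/300
  (Z=1, X=1, U=1, V=0, Y=0, W=1) weight 1/225
  (Z=1, X=1, U=1, V=0, Y=0, W=2) weight 1/450
  (Z=1, X=1, U=1, V=0, Y=1, W=0) weight 1/300
  (Z=1, X=1, U=1, V=0, Y=1, W=1) weight 1/225
  (Z=1, X=1, U=1, V=0, Y=1, W=2) weight 1/450
  (Z=1, X=1, U=1, V=0, Y=2, W=0) weight 1/300
  (Z=1, X=1, U=1, V=0, Y=2, W=1) weight 1/225
  (Z=2, X=2, U=0, V=0, Y=0, W=0) weight 1/900
  … 39 more
Group by Z:
  weight(Z=1) = 1/10
  weight(Z=2) = 1/30
Total weight = 1/10 + 1/30 = 2/15
P(Z=1 | obs) = 1/10 / 2/15 = 3/4
P(Z=2 | obs) = 1/30 / 2/15 = 1/4

P(Z=1) = 3/4, P(Z=2) = 1/4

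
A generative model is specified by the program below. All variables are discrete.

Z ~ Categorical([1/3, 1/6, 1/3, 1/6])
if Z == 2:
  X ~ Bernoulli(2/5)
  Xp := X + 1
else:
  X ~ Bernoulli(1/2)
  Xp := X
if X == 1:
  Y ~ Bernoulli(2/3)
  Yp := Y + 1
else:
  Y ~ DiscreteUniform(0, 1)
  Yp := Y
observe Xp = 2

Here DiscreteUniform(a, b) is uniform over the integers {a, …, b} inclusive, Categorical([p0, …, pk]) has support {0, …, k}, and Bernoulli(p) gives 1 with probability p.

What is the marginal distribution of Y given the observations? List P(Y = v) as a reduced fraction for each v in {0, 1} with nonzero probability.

P(Y=0) = 1/3, P(Y=1) = 2/3

Enumerate traces; 2 have nonzero weight after conditioning:
  (Z=2, X=1, Y=0) weight 2/45
  (Z=2, X=1, Y=1) weight 4/45
Group by Y:
  weight(Y=0) = 2/45
  weight(Y=1) = 4/45
Total weight = 2/45 + 4/45 = 2/15
P(Y=0 | obs) = 2/45 / 2/15 = 1/3
P(Y=1 | obs) = 4/45 / 2/15 = 2/3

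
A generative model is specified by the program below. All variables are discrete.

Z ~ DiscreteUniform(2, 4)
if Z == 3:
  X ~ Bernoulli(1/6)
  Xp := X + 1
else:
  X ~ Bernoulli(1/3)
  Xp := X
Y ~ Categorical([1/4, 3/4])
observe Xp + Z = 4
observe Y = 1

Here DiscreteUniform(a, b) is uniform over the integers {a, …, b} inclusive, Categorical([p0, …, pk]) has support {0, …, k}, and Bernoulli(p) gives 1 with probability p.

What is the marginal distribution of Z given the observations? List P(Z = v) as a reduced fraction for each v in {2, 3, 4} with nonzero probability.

P(Z=3) = 5/9, P(Z=4) = 4/9

Enumerate traces; 2 have nonzero weight after conditioning:
  (Z=3, X=0, Y=1) weight 5/24
  (Z=4, X=0, Y=1) weight 1/6
Group by Z:
  weight(Z=3) = 5/24
  weight(Z=4) = 1/6
Total weight = 5/24 + 1/6 = 3/8
P(Z=3 | obs) = 5/24 / 3/8 = 5/9
P(Z=4 | obs) = 1/6 / 3/8 = 4/9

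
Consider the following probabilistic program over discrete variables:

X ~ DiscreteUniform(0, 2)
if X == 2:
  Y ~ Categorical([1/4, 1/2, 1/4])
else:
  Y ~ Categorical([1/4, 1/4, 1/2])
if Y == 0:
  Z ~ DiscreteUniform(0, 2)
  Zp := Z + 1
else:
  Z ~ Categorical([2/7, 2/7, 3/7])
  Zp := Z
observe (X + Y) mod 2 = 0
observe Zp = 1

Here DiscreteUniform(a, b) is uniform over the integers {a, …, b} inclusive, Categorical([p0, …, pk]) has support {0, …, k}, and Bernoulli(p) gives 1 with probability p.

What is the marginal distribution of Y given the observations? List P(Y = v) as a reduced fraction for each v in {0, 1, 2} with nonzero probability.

P(Y=0) = 7/19, P(Y=1) = 3/19, P(Y=2) = 9/19

Enumerate traces; 5 have nonzero weight after conditioning:
  (X=0, Y=0, Z=0) weight 1/36
  (X=0, Y=2, Z=1) weight 1/21
  (X=1, Y=1, Z=1) weight 1/42
  (X=2, Y=0, Z=0) weight 1/36
  (X=2, Y=2, Z=1) weight 1/42
Group by Y:
  weight(Y=0) = 1/18
  weight(Y=1) = 1/42
  weight(Y=2) = 1/14
Total weight = 1/18 + 1/42 + 1/14 = 19/126
P(Y=0 | obs) = 1/18 / 19/126 = 7/19
P(Y=1 | obs) = 1/42 / 19/126 = 3/19
P(Y=2 | obs) = 1/14 / 19/126 = 9/19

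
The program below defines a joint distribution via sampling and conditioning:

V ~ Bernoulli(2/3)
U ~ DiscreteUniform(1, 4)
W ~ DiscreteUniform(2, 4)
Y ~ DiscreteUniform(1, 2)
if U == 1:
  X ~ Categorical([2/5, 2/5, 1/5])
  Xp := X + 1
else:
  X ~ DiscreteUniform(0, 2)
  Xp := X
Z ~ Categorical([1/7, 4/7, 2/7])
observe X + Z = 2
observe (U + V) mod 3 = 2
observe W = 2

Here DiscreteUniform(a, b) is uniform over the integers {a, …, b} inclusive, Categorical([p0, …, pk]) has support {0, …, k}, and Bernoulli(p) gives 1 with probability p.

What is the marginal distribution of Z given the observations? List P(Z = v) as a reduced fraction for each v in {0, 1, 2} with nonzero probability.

P(Z=0) = 7/61, P(Z=1) = 36/61, P(Z=2) = 18/61

Enumerate traces; 18 have nonzero weight after conditioning:
  (V=0, U=2, W=2, Y=1, X=0, Z=2) weight 1/756
  (V=0, U=2, W=2, Y=1, X=1, Z=1) weight 1/378
  (V=0, U=2, W=2, Y=1, X=2, Z=0) weight 1/1512
  (V=0, U=2, W=2, Y=2, X=0, Z=2) weight 1/756
  (V=0, U=2, W=2, Y=2, X=1, Z=1) weight 1/378
  (V=0, U=2, W=2, Y=2, X=2, Z=0) weight 1/1512
  (V=1, U=1, W=2, Y=1, X=0, Z=2) weight 1/315
  (V=1, U=1, W=2, Y=1, X=1, Z=1) weight 2/315
  … 10 more
Group by Z:
  weight(Z=0) = 1/180
  weight(Z=1) = 1/35
  weight(Z=2) = 1/70
Total weight = 1/180 + 1/35 + 1/70 = 61/1260
P(Z=0 | obs) = 1/180 / 61/1260 = 7/61
P(Z=1 | obs) = 1/35 / 61/1260 = 36/61
P(Z=2 | obs) = 1/70 / 61/1260 = 18/61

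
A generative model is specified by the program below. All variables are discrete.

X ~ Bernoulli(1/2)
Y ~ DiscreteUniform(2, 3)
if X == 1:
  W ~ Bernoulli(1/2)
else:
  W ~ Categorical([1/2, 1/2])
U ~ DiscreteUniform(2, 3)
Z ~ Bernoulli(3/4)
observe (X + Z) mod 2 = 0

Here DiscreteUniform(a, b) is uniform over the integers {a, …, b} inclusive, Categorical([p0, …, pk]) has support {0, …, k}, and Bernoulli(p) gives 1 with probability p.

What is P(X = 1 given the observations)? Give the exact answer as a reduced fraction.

Enumerate traces; 16 have nonzero weight after conditioning:
  (X=0, Y=2, W=0, U=2, Z=0) weight 1/64
  (X=0, Y=2, W=0, U=3, Z=0) weight 1/64
  (X=0, Y=2, W=1, U=2, Z=0) weight 1/64
  (X=0, Y=2, W=1, U=3, Z=0) weight 1/64
  (X=0, Y=3, W=0, U=2, Z=0) weight 1/64
  (X=0, Y=3, W=0, U=3, Z=0) weight 1/64
  (X=0, Y=3, W=1, U=2, Z=0) weight 1/64
  (X=0, Y=3, W=1, U=3, Z=0) weight 1/64
  (X=1, Y=2, W=0, U=2, Z=1) weight 3/64
  … 7 more
Group by X:
  weight(X=0) = 1/8
  weight(X=1) = 3/8
Total weight = 1/8 + 3/8 = 1/2
P(X=0 | obs) = 1/8 / 1/2 = 1/4
P(X=1 | obs) = 3/8 / 1/2 = 3/4

P(X = 1 | obs) = 3/4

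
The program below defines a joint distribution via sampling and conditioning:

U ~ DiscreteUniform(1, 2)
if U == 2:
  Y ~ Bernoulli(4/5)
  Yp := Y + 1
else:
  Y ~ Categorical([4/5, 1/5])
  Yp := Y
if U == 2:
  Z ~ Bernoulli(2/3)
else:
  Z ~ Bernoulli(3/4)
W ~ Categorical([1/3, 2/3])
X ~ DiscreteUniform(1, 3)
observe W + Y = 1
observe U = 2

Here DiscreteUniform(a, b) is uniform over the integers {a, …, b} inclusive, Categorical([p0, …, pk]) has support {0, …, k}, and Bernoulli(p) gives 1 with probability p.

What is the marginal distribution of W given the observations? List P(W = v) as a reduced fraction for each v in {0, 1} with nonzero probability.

P(W=0) = 2/3, P(W=1) = 1/3

Enumerate traces; 12 have nonzero weight after conditioning:
  (U=2, Y=0, Z=0, W=1, X=1) weight 1/135
  (U=2, Y=0, Z=0, W=1, X=2) weight 1/135
  (U=2, Y=0, Z=0, W=1, X=3) weight 1/135
  (U=2, Y=0, Z=1, W=1, X=1) weight 2/135
  (U=2, Y=0, Z=1, W=1, X=2) weight 2/135
  (U=2, Y=0, Z=1, W=1, X=3) weight 2/135
  (U=2, Y=1, Z=0, W=0, X=1) weight 2/135
  (U=2, Y=1, Z=0, W=0, X=2) weight 2/135
  … 4 more
Group by W:
  weight(W=0) = 2/15
  weight(W=1) = 1/15
Total weight = 2/15 + 1/15 = 1/5
P(W=0 | obs) = 2/15 / 1/5 = 2/3
P(W=1 | obs) = 1/15 / 1/5 = 1/3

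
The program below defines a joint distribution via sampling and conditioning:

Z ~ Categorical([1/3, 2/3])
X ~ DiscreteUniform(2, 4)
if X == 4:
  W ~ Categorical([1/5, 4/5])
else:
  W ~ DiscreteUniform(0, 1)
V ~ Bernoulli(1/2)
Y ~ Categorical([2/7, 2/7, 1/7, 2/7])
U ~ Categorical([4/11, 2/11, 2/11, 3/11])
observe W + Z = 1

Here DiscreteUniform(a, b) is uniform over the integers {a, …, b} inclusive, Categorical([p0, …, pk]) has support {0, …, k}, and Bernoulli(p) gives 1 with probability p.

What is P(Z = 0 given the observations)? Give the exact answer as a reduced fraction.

Enumerate traces; 192 have nonzero weight after conditioning:
  (Z=0, X=2, W=1, V=0, Y=0, U=0) weight 2/693
  (Z=0, X=2, W=1, V=0, Y=0, U=1) weight 1/693
  (Z=0, X=2, W=1, V=0, Y=0, U=2) weight 1/693
  (Z=0, X=2, W=1, V=0, Y=0, U=3) weight 1/462
  (Z=0, X=2, W=1, V=0, Y=1, U=0) weight 2/693
  (Z=0, X=2, W=1, V=0, Y=1, U=1) weight 1/693
  (Z=0, X=2, W=1, V=0, Y=1, U=2) weight 1/693
  (Z=0, X=2, W=1, V=0, Y=1, U=3) weight 1/462
  (Z=1, X=2, W=0, V=0, Y=0, U=0) weight 4/693
  … 183 more
Group by Z:
  weight(Z=0) = 1/5
  weight(Z=1) = 4/15
Total weight = 1/5 + 4/15 = 7/15
P(Z=0 | obs) = 1/5 / 7/15 = 3/7
P(Z=1 | obs) = 4/15 / 7/15 = 4/7

P(Z = 0 | obs) = 3/7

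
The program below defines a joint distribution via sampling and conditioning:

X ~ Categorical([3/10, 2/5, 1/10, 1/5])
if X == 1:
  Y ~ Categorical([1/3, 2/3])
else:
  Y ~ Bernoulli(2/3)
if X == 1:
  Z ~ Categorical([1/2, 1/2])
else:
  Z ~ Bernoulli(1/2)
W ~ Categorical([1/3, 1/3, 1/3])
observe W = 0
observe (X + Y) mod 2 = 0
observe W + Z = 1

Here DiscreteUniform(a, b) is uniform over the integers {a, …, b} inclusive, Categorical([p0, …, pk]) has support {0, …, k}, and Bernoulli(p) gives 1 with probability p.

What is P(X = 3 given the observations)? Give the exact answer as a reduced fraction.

Enumerate traces; 4 have nonzero weight after conditioning:
  (X=0, Y=0, Z=1, W=0) weight 1/60
  (X=1, Y=1, Z=1, W=0) weight 2/45
  (X=2, Y=0, Z=1, W=0) weight 1/180
  (X=3, Y=1, Z=1, W=0) weight 1/45
Group by X:
  weight(X=0) = 1/60
  weight(X=1) = 2/45
  weight(X=2) = 1/180
  weight(X=3) = 1/45
Total weight = 1/60 + 2/45 + 1/180 + 1/45 = 4/45
P(X=0 | obs) = 1/60 / 4/45 = 3/16
P(X=1 | obs) = 2/45 / 4/45 = 1/2
P(X=2 | obs) = 1/180 / 4/45 = 1/16
P(X=3 | obs) = 1/45 / 4/45 = 1/4

P(X = 3 | obs) = 1/4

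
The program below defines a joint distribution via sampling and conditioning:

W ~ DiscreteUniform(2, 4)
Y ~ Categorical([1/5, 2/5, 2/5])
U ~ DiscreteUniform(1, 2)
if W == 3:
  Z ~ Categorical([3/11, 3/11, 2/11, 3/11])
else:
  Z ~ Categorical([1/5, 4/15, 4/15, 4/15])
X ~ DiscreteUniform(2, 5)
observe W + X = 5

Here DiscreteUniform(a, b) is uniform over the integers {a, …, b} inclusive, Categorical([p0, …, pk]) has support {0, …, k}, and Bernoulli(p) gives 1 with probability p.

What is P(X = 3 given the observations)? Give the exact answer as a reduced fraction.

Enumerate traces; 48 have nonzero weight after conditioning:
  (W=2, Y=0, U=1, Z=0, X=3) weight 1/600
  (W=2, Y=0, U=1, Z=1, X=3) weight 1/450
  (W=2, Y=0, U=1, Z=2, X=3) weight 1/450
  (W=2, Y=0, U=1, Z=3, X=3) weight 1/450
  (W=2, Y=0, U=2, Z=0, X=3) weight 1/600
  (W=2, Y=0, U=2, Z=1, X=3) weight 1/450
  (W=2, Y=0, U=2, Z=2, X=3) weight 1/450
  (W=2, Y=0, U=2, Z=3, X=3) weight 1/450
  (W=3, Y=0, U=1, Z=0, X=2) weight 1/440
  … 39 more
Group by X:
  weight(X=2) = 1/12
  weight(X=3) = 1/12
Total weight = 1/12 + 1/12 = 1/6
P(X=2 | obs) = 1/12 / 1/6 = 1/2
P(X=3 | obs) = 1/12 / 1/6 = 1/2

P(X = 3 | obs) = 1/2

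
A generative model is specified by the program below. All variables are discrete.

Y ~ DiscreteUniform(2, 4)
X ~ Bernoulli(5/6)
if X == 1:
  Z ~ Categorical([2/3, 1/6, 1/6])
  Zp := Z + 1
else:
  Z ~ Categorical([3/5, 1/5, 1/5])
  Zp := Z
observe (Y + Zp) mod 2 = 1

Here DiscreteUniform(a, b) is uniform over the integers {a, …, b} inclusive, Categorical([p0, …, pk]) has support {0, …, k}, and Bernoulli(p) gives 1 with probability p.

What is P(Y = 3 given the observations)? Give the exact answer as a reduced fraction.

Enumerate traces; 9 have nonzero weight after conditioning:
  (Y=2, X=0, Z=1) weight 1/90
  (Y=2, X=1, Z=0) weight 5/27
  (Y=2, X=1, Z=2) weight 5/108
  (Y=3, X=0, Z=0) weight 1/30
  (Y=3, X=0, Z=2) weight 1/90
  (Y=3, X=1, Z=1) weight 5/108
  (Y=4, X=0, Z=1) weight 1/90
  (Y=4, X=1, Z=0) weight 5/27
  … 1 more
Group by Y:
  weight(Y=2) = 131/540
  weight(Y=3) = 49/540
  weight(Y=4) = 131/540
Total weight = 131/540 + 49/540 + 131/540 = 311/540
P(Y=2 | obs) = 131/540 / 311/540 = 131/311
P(Y=3 | obs) = 49/540 / 311/540 = 49/311
P(Y=4 | obs) = 131/540 / 311/540 = 131/311

P(Y = 3 | obs) = 49/311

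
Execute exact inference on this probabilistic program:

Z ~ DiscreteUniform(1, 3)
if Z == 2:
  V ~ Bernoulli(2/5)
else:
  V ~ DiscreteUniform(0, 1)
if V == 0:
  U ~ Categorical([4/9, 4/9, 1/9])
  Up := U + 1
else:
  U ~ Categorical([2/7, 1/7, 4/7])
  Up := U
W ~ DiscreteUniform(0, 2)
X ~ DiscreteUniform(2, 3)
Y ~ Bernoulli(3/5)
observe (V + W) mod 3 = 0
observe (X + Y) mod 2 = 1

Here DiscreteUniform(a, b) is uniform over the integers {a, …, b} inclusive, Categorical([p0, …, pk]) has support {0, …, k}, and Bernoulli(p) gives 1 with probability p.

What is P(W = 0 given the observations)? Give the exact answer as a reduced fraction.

Enumerate traces; 36 have nonzero weight after conditioning:
  (Z=1, V=0, U=0, W=0, X=2, Y=1) weight 1/135
  (Z=1, V=0, U=0, W=0, X=3, Y=0) weight 2/405
  (Z=1, V=0, U=1, W=0, X=2, Y=1) weight 1/135
  (Z=1, V=0, U=1, W=0, X=3, Y=0) weight 2/405
  (Z=1, V=0, U=2, W=0, X=2, Y=1) weight 1/540
  (Z=1, V=0, U=2, W=0, X=3, Y=0) weight 1/810
  (Z=1, V=1, U=0, W=2, X=2, Y=1) weight 1/210
  (Z=1, V=1, U=0, W=2, X=3, Y=0) weight 1/315
  … 28 more
Group by W:
  weight(W=0) = 4/45
  weight(W=2) = 7/90
Total weight = 4/45 + 7/90 = 1/6
P(W=0 | obs) = 4/45 / 1/6 = 8/15
P(W=2 | obs) = 7/90 / 1/6 = 7/15

P(W = 0 | obs) = 8/15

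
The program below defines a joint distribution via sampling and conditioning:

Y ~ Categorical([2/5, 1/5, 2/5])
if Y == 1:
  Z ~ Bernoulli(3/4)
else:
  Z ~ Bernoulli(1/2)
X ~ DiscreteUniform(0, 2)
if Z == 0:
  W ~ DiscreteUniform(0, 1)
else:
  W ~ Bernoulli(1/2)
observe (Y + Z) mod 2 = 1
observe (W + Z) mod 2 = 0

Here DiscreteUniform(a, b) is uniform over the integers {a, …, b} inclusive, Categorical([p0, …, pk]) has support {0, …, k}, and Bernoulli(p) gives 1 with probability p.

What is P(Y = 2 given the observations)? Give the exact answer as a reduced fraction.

P(Y = 2 | obs) = 4/9

Enumerate traces; 9 have nonzero weight after conditioning:
  (Y=0, Z=1, X=0, W=1) weight 1/30
  (Y=0, Z=1, X=1, W=1) weight 1/30
  (Y=0, Z=1, X=2, W=1) weight 1/30
  (Y=1, Z=0, X=0, W=0) weight 1/120
  (Y=1, Z=0, X=1, W=0) weight 1/120
  (Y=1, Z=0, X=2, W=0) weight 1/120
  (Y=2, Z=1, X=0, W=1) weight 1/30
  (Y=2, Z=1, X=1, W=1) weight 1/30
  … 1 more
Group by Y:
  weight(Y=0) = 1/10
  weight(Y=1) = 1/40
  weight(Y=2) = 1/10
Total weight = 1/10 + 1/40 + 1/10 = 9/40
P(Y=0 | obs) = 1/10 / 9/40 = 4/9
P(Y=1 | obs) = 1/40 / 9/40 = 1/9
P(Y=2 | obs) = 1/10 / 9/40 = 4/9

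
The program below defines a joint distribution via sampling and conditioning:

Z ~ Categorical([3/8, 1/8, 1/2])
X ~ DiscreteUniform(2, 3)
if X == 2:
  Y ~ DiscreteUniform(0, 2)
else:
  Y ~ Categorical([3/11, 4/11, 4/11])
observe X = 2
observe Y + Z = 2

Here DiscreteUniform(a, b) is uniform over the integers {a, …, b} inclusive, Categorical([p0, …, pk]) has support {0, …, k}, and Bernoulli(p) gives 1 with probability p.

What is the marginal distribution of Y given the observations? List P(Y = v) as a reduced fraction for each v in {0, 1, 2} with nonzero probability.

Enumerate traces; 3 have nonzero weight after conditioning:
  (Z=0, X=2, Y=2) weight 1/16
  (Z=1, X=2, Y=1) weight 1/48
  (Z=2, X=2, Y=0) weight 1/12
Group by Y:
  weight(Y=0) = 1/12
  weight(Y=1) = 1/48
  weight(Y=2) = 1/16
Total weight = 1/12 + 1/48 + 1/16 = 1/6
P(Y=0 | obs) = 1/12 / 1/6 = 1/2
P(Y=1 | obs) = 1/48 / 1/6 = 1/8
P(Y=2 | obs) = 1/16 / 1/6 = 3/8

P(Y=0) = 1/2, P(Y=1) = 1/8, P(Y=2) = 3/8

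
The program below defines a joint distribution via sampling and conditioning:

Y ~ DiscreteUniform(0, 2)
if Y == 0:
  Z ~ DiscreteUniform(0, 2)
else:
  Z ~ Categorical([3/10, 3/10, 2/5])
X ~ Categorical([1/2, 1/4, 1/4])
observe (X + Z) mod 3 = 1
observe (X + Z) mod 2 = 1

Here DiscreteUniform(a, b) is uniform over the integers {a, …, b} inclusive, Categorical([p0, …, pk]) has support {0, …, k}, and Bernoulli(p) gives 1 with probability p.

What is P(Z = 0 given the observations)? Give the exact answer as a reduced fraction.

P(Z = 0 | obs) = 1/3

Enumerate traces; 6 have nonzero weight after conditioning:
  (Y=0, Z=0, X=1) weight 1/36
  (Y=0, Z=1, X=0) weight 1/18
  (Y=1, Z=0, X=1) weight 1/40
  (Y=1, Z=1, X=0) weight 1/20
  (Y=2, Z=0, X=1) weight 1/40
  (Y=2, Z=1, X=0) weight 1/20
Group by Z:
  weight(Z=0) = 7/90
  weight(Z=1) = 7/45
Total weight = 7/90 + 7/45 = 7/30
P(Z=0 | obs) = 7/90 / 7/30 = 1/3
P(Z=1 | obs) = 7/45 / 7/30 = 2/3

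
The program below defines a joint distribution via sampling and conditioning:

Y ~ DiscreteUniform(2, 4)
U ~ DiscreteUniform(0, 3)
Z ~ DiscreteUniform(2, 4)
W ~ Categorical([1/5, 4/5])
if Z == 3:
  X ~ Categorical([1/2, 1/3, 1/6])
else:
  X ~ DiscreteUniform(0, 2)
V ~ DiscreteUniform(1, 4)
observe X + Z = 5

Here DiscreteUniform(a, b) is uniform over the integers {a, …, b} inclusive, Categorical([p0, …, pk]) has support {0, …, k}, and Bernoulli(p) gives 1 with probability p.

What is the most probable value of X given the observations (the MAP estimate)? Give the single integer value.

Enumerate traces; 192 have nonzero weight after conditioning:
  (Y=2, U=0, Z=3, W=0, X=2, V=1) weight 1/4320
  (Y=2, U=0, Z=3, W=0, X=2, V=2) weight 1/4320
  (Y=2, U=0, Z=3, W=0, X=2, V=3) weight 1/4320
  (Y=2, U=0, Z=3, W=0, X=2, V=4) weight 1/4320
  (Y=2, U=0, Z=3, W=1, X=2, V=1) weight 1/1080
  (Y=2, U=0, Z=3, W=1, X=2, V=2) weight 1/1080
  (Y=2, U=0, Z=3, W=1, X=2, V=3) weight 1/1080
  (Y=2, U=0, Z=3, W=1, X=2, V=4) weight 1/1080
  (Y=2, U=0, Z=4, W=0, X=1, V=1) weight 1/2160
  … 183 more
Group by X:
  weight(X=1) = 1/9
  weight(X=2) = 1/18
Total weight = 1/9 + 1/18 = 1/6
P(X=1 | obs) = 1/9 / 1/6 = 2/3
P(X=2 | obs) = 1/18 / 1/6 = 1/3
argmax = 1

argmax_v P(X = v | obs) = 1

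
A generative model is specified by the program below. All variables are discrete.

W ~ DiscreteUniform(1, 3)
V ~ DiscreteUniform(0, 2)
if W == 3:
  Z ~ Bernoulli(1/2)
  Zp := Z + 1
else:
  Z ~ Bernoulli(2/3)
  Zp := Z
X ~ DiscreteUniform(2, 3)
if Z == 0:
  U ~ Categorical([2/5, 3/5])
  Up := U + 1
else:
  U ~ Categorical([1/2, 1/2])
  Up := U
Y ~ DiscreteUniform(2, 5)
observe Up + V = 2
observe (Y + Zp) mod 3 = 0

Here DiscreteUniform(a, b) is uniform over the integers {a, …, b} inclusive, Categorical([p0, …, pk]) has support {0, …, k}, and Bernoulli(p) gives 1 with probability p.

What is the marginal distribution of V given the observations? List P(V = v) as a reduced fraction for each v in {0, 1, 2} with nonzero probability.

Enumerate traces; 36 have nonzero weight after conditioning:
  (W=1, V=0, Z=0, X=2, U=1, Y=3) weight 1/360
  (W=1, V=0, Z=0, X=3, U=1, Y=3) weight 1/360
  (W=1, V=1, Z=0, X=2, U=0, Y=3) weight 1/540
  (W=1, V=1, Z=0, X=3, U=0, Y=3) weight 1/540
  (W=1, V=1, Z=1, X=2, U=1, Y=2) weight 1/216
  (W=1, V=1, Z=1, X=2, U=1, Y=5) weight 1/216
  (W=1, V=1, Z=1, X=3, U=1, Y=2) weight 1/216
  (W=1, V=1, Z=1, X=3, U=1, Y=5) weight 1/216
  (W=1, V=2, Z=1, X=2, U=0, Y=2) weight 1/216
  … 27 more
Group by V:
  weight(V=0) = 1/36
  weight(V=1) = 1/16
  weight(V=2) = 19/432
Total weight = 1/36 + 1/16 + 19/432 = 29/216
P(V=0 | obs) = 1/36 / 29/216 = 6/29
P(V=1 | obs) = 1/16 / 29/216 = 27/58
P(V=2 | obs) = 19/432 / 29/216 = 19/58

P(V=0) = 6/29, P(V=1) = 27/58, P(V=2) = 19/58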